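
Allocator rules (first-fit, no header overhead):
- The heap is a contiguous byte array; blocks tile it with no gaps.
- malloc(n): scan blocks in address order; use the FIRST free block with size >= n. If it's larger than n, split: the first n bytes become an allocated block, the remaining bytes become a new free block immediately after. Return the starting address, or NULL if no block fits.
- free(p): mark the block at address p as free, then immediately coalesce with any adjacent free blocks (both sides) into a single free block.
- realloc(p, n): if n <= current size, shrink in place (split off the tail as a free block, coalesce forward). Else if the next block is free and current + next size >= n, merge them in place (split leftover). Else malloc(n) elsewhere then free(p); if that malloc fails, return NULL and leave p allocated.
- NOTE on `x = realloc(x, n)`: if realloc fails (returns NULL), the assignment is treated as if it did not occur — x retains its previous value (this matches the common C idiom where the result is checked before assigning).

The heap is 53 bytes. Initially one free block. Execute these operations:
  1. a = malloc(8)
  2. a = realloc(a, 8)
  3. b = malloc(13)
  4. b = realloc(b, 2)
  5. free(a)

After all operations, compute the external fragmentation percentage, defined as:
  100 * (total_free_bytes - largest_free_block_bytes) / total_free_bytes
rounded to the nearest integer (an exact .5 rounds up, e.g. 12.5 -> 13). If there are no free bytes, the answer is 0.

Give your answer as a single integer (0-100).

Answer: 16

Derivation:
Op 1: a = malloc(8) -> a = 0; heap: [0-7 ALLOC][8-52 FREE]
Op 2: a = realloc(a, 8) -> a = 0; heap: [0-7 ALLOC][8-52 FREE]
Op 3: b = malloc(13) -> b = 8; heap: [0-7 ALLOC][8-20 ALLOC][21-52 FREE]
Op 4: b = realloc(b, 2) -> b = 8; heap: [0-7 ALLOC][8-9 ALLOC][10-52 FREE]
Op 5: free(a) -> (freed a); heap: [0-7 FREE][8-9 ALLOC][10-52 FREE]
Free blocks: [8 43] total_free=51 largest=43 -> 100*(51-43)/51 = 800/51 ≈ 15.686 -> rounds to 16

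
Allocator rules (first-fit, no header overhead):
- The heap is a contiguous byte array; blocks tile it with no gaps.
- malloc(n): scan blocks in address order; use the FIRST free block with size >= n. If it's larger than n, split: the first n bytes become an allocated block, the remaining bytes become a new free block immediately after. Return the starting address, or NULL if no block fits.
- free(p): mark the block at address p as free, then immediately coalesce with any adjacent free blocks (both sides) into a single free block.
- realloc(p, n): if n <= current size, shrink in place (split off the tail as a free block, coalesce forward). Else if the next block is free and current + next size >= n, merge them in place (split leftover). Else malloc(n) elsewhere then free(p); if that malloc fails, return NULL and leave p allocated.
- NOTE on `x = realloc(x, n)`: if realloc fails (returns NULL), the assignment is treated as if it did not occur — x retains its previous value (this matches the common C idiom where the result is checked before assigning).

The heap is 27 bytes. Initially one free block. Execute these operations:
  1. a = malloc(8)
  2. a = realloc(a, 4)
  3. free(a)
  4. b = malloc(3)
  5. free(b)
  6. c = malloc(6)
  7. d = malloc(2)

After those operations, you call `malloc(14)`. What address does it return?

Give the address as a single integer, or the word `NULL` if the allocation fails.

Answer: 8

Derivation:
Op 1: a = malloc(8) -> a = 0; heap: [0-7 ALLOC][8-26 FREE]
Op 2: a = realloc(a, 4) -> a = 0; heap: [0-3 ALLOC][4-26 FREE]
Op 3: free(a) -> (freed a); heap: [0-26 FREE]
Op 4: b = malloc(3) -> b = 0; heap: [0-2 ALLOC][3-26 FREE]
Op 5: free(b) -> (freed b); heap: [0-26 FREE]
Op 6: c = malloc(6) -> c = 0; heap: [0-5 ALLOC][6-26 FREE]
Op 7: d = malloc(2) -> d = 6; heap: [0-5 ALLOC][6-7 ALLOC][8-26 FREE]
malloc(14): first-fit scan over [0-5 ALLOC][6-7 ALLOC][8-26 FREE] -> 8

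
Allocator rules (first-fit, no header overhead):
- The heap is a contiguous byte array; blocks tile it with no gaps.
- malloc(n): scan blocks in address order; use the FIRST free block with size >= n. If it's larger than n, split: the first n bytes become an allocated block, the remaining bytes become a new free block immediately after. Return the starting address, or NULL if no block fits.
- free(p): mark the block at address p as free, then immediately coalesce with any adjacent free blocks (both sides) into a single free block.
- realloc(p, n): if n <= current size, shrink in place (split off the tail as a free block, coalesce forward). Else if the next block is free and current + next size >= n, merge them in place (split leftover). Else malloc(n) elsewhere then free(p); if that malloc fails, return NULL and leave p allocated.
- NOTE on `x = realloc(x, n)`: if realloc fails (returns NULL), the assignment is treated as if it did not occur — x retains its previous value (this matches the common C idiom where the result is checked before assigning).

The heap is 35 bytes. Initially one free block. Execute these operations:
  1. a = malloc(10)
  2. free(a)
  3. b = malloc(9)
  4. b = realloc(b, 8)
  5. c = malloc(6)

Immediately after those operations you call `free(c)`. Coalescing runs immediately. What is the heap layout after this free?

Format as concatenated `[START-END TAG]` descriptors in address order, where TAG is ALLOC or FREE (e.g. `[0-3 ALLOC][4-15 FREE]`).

Answer: [0-7 ALLOC][8-34 FREE]

Derivation:
Op 1: a = malloc(10) -> a = 0; heap: [0-9 ALLOC][10-34 FREE]
Op 2: free(a) -> (freed a); heap: [0-34 FREE]
Op 3: b = malloc(9) -> b = 0; heap: [0-8 ALLOC][9-34 FREE]
Op 4: b = realloc(b, 8) -> b = 0; heap: [0-7 ALLOC][8-34 FREE]
Op 5: c = malloc(6) -> c = 8; heap: [0-7 ALLOC][8-13 ALLOC][14-34 FREE]
free(c): c = 8 -> block [8-13 ALLOC]; mark free, coalesce with adjacent free neighbors -> [0-7 ALLOC][8-34 FREE]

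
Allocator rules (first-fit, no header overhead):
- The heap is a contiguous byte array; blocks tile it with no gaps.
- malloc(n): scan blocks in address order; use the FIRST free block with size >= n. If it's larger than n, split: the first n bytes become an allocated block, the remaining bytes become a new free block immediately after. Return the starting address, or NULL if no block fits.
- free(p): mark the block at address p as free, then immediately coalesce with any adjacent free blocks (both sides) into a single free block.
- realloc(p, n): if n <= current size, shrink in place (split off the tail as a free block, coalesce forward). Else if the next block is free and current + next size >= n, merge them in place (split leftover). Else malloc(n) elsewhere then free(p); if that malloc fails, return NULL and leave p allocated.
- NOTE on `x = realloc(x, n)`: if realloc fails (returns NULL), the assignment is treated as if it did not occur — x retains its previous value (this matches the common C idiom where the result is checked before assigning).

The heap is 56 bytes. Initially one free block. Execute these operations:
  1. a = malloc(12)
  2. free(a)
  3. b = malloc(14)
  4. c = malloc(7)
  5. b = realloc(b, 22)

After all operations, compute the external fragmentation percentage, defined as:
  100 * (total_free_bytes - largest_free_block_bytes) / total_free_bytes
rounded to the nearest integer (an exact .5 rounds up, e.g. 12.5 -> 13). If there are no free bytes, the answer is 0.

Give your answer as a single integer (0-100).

Op 1: a = malloc(12) -> a = 0; heap: [0-11 ALLOC][12-55 FREE]
Op 2: free(a) -> (freed a); heap: [0-55 FREE]
Op 3: b = malloc(14) -> b = 0; heap: [0-13 ALLOC][14-55 FREE]
Op 4: c = malloc(7) -> c = 14; heap: [0-13 ALLOC][14-20 ALLOC][21-55 FREE]
Op 5: b = realloc(b, 22) -> b = 21; heap: [0-13 FREE][14-20 ALLOC][21-42 ALLOC][43-55 FREE]
Free blocks: [14 13] total_free=27 largest=14 -> 100*(27-14)/27 = 1300/27 ≈ 48.148 -> rounds to 48

Answer: 48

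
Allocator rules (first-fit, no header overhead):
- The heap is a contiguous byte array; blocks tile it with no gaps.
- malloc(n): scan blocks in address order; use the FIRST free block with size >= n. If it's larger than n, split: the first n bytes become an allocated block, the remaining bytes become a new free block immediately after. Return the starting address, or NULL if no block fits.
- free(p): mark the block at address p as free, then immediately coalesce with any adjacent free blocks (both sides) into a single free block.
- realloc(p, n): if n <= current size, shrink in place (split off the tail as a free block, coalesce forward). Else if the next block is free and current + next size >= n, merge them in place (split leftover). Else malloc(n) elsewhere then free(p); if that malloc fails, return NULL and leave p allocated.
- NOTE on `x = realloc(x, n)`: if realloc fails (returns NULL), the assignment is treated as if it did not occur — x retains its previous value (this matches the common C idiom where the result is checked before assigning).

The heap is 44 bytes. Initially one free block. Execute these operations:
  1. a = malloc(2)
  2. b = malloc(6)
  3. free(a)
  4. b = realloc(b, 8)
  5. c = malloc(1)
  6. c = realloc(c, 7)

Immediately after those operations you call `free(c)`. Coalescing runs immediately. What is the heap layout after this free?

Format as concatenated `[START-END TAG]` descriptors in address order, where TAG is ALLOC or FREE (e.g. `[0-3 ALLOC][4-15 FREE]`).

Answer: [0-1 FREE][2-9 ALLOC][10-43 FREE]

Derivation:
Op 1: a = malloc(2) -> a = 0; heap: [0-1 ALLOC][2-43 FREE]
Op 2: b = malloc(6) -> b = 2; heap: [0-1 ALLOC][2-7 ALLOC][8-43 FREE]
Op 3: free(a) -> (freed a); heap: [0-1 FREE][2-7 ALLOC][8-43 FREE]
Op 4: b = realloc(b, 8) -> b = 2; heap: [0-1 FREE][2-9 ALLOC][10-43 FREE]
Op 5: c = malloc(1) -> c = 0; heap: [0-0 ALLOC][1-1 FREE][2-9 ALLOC][10-43 FREE]
Op 6: c = realloc(c, 7) -> c = 10; heap: [0-1 FREE][2-9 ALLOC][10-16 ALLOC][17-43 FREE]
free(c): c = 10 -> block [10-16 ALLOC]; mark free, coalesce with adjacent free neighbors -> [0-1 FREE][2-9 ALLOC][10-43 FREE]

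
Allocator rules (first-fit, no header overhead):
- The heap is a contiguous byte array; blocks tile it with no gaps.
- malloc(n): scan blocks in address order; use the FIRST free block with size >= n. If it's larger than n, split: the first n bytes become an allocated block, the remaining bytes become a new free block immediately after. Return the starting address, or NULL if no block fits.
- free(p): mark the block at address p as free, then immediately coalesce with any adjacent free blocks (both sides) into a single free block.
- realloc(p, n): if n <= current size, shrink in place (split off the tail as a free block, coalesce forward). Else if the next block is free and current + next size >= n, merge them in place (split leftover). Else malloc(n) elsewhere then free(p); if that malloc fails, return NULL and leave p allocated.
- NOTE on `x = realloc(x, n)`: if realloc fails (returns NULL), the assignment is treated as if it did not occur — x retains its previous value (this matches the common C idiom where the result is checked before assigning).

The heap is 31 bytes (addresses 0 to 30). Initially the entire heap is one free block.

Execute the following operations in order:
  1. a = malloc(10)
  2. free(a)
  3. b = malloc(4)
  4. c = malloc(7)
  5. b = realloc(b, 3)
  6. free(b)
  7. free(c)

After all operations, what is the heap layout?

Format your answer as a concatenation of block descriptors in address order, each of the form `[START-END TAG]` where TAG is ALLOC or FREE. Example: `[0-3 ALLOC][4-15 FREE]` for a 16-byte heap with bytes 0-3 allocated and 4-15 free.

Op 1: a = malloc(10) -> a = 0; heap: [0-9 ALLOC][10-30 FREE]
Op 2: free(a) -> (freed a); heap: [0-30 FREE]
Op 3: b = malloc(4) -> b = 0; heap: [0-3 ALLOC][4-30 FREE]
Op 4: c = malloc(7) -> c = 4; heap: [0-3 ALLOC][4-10 ALLOC][11-30 FREE]
Op 5: b = realloc(b, 3) -> b = 0; heap: [0-2 ALLOC][3-3 FREE][4-10 ALLOC][11-30 FREE]
Op 6: free(b) -> (freed b); heap: [0-3 FREE][4-10 ALLOC][11-30 FREE]
Op 7: free(c) -> (freed c); heap: [0-30 FREE]

Answer: [0-30 FREE]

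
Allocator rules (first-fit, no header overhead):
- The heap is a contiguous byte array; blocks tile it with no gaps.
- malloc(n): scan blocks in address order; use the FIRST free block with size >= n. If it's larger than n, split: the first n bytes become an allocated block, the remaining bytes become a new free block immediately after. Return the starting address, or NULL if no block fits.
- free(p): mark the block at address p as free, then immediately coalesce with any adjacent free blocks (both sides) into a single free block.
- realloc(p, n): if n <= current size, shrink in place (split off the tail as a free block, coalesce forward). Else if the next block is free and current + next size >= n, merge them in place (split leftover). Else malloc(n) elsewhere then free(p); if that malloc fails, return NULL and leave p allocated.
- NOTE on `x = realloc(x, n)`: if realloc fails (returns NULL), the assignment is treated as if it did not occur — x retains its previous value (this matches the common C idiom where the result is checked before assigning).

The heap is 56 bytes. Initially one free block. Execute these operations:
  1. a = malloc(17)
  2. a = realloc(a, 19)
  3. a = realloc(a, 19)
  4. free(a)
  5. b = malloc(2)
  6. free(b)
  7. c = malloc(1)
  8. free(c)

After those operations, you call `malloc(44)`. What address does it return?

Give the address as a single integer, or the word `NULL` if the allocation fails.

Op 1: a = malloc(17) -> a = 0; heap: [0-16 ALLOC][17-55 FREE]
Op 2: a = realloc(a, 19) -> a = 0; heap: [0-18 ALLOC][19-55 FREE]
Op 3: a = realloc(a, 19) -> a = 0; heap: [0-18 ALLOC][19-55 FREE]
Op 4: free(a) -> (freed a); heap: [0-55 FREE]
Op 5: b = malloc(2) -> b = 0; heap: [0-1 ALLOC][2-55 FREE]
Op 6: free(b) -> (freed b); heap: [0-55 FREE]
Op 7: c = malloc(1) -> c = 0; heap: [0-0 ALLOC][1-55 FREE]
Op 8: free(c) -> (freed c); heap: [0-55 FREE]
malloc(44): first-fit scan over [0-55 FREE] -> 0

Answer: 0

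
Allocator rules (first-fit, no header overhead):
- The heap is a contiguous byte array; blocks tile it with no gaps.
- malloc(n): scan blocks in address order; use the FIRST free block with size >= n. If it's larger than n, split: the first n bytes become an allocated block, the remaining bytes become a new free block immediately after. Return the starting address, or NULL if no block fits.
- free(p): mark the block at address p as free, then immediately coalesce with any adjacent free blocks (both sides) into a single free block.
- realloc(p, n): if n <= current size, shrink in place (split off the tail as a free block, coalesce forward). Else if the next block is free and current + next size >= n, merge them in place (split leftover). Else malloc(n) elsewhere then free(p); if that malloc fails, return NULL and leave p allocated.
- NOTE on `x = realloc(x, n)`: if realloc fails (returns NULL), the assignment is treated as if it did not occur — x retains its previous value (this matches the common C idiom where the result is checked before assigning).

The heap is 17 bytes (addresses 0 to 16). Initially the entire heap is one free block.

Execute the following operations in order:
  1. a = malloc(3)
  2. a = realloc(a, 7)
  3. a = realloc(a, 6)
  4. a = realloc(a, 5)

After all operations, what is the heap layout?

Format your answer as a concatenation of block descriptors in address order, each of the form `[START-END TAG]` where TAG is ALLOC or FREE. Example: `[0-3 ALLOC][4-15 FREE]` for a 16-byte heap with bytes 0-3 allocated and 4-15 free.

Answer: [0-4 ALLOC][5-16 FREE]

Derivation:
Op 1: a = malloc(3) -> a = 0; heap: [0-2 ALLOC][3-16 FREE]
Op 2: a = realloc(a, 7) -> a = 0; heap: [0-6 ALLOC][7-16 FREE]
Op 3: a = realloc(a, 6) -> a = 0; heap: [0-5 ALLOC][6-16 FREE]
Op 4: a = realloc(a, 5) -> a = 0; heap: [0-4 ALLOC][5-16 FREE]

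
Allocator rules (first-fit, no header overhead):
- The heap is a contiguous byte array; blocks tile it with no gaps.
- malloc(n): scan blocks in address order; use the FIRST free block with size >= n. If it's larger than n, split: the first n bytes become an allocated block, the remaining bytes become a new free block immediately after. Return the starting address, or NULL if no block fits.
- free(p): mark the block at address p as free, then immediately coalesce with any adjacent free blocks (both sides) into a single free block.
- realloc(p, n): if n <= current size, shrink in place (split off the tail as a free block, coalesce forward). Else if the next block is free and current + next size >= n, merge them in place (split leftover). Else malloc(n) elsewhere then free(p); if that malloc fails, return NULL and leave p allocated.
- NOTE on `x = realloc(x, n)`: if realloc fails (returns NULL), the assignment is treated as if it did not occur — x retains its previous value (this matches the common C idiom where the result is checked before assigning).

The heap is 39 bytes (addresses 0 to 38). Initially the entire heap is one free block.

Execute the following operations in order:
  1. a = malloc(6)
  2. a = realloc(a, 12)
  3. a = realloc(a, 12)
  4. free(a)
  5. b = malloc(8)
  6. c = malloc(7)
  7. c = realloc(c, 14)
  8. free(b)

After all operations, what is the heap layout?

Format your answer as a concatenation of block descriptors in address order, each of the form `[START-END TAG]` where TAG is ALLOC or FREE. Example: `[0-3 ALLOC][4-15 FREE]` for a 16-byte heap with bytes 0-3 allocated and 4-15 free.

Op 1: a = malloc(6) -> a = 0; heap: [0-5 ALLOC][6-38 FREE]
Op 2: a = realloc(a, 12) -> a = 0; heap: [0-11 ALLOC][12-38 FREE]
Op 3: a = realloc(a, 12) -> a = 0; heap: [0-11 ALLOC][12-38 FREE]
Op 4: free(a) -> (freed a); heap: [0-38 FREE]
Op 5: b = malloc(8) -> b = 0; heap: [0-7 ALLOC][8-38 FREE]
Op 6: c = malloc(7) -> c = 8; heap: [0-7 ALLOC][8-14 ALLOC][15-38 FREE]
Op 7: c = realloc(c, 14) -> c = 8; heap: [0-7 ALLOC][8-21 ALLOC][22-38 FREE]
Op 8: free(b) -> (freed b); heap: [0-7 FREE][8-21 ALLOC][22-38 FREE]

Answer: [0-7 FREE][8-21 ALLOC][22-38 FREE]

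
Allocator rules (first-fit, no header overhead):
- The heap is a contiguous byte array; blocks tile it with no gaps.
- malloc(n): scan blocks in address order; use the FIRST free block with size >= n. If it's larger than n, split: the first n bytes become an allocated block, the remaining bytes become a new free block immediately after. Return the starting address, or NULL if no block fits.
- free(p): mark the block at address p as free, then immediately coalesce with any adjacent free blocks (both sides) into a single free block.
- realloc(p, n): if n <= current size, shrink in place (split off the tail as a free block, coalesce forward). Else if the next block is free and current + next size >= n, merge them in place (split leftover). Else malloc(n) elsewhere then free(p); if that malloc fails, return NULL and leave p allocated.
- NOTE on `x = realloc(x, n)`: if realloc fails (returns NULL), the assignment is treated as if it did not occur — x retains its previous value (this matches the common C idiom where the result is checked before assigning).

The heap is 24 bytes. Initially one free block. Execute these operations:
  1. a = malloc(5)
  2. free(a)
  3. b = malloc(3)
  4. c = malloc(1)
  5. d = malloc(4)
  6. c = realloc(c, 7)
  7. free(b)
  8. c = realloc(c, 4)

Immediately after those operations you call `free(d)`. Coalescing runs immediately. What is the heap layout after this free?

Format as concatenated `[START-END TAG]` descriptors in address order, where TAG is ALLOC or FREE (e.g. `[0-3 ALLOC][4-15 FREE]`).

Answer: [0-7 FREE][8-11 ALLOC][12-23 FREE]

Derivation:
Op 1: a = malloc(5) -> a = 0; heap: [0-4 ALLOC][5-23 FREE]
Op 2: free(a) -> (freed a); heap: [0-23 FREE]
Op 3: b = malloc(3) -> b = 0; heap: [0-2 ALLOC][3-23 FREE]
Op 4: c = malloc(1) -> c = 3; heap: [0-2 ALLOC][3-3 ALLOC][4-23 FREE]
Op 5: d = malloc(4) -> d = 4; heap: [0-2 ALLOC][3-3 ALLOC][4-7 ALLOC][8-23 FREE]
Op 6: c = realloc(c, 7) -> c = 8; heap: [0-2 ALLOC][3-3 FREE][4-7 ALLOC][8-14 ALLOC][15-23 FREE]
Op 7: free(b) -> (freed b); heap: [0-3 FREE][4-7 ALLOC][8-14 ALLOC][15-23 FREE]
Op 8: c = realloc(c, 4) -> c = 8; heap: [0-3 FREE][4-7 ALLOC][8-11 ALLOC][12-23 FREE]
free(d): d = 4 -> block [4-7 ALLOC]; mark free, coalesce with adjacent free neighbors -> [0-7 FREE][8-11 ALLOC][12-23 FREE]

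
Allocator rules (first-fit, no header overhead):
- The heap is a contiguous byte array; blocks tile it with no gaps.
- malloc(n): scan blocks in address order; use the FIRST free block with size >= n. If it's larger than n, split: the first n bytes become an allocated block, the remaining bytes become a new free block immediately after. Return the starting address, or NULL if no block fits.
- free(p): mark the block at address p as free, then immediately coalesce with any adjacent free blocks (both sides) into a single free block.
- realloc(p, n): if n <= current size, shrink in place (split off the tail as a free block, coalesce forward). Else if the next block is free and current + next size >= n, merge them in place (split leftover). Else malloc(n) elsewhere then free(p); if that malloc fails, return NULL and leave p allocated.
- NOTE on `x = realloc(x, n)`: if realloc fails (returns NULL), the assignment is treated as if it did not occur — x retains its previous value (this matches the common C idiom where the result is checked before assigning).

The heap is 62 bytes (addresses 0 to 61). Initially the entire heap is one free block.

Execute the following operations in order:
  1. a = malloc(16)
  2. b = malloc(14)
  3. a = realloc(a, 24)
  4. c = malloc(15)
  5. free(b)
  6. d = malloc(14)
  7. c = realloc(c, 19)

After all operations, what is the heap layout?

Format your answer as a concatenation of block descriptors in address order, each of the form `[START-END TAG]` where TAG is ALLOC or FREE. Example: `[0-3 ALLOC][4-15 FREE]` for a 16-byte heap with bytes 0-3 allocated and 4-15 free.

Answer: [0-14 ALLOC][15-28 ALLOC][29-29 FREE][30-53 ALLOC][54-61 FREE]

Derivation:
Op 1: a = malloc(16) -> a = 0; heap: [0-15 ALLOC][16-61 FREE]
Op 2: b = malloc(14) -> b = 16; heap: [0-15 ALLOC][16-29 ALLOC][30-61 FREE]
Op 3: a = realloc(a, 24) -> a = 30; heap: [0-15 FREE][16-29 ALLOC][30-53 ALLOC][54-61 FREE]
Op 4: c = malloc(15) -> c = 0; heap: [0-14 ALLOC][15-15 FREE][16-29 ALLOC][30-53 ALLOC][54-61 FREE]
Op 5: free(b) -> (freed b); heap: [0-14 ALLOC][15-29 FREE][30-53 ALLOC][54-61 FREE]
Op 6: d = malloc(14) -> d = 15; heap: [0-14 ALLOC][15-28 ALLOC][29-29 FREE][30-53 ALLOC][54-61 FREE]
Op 7: c = realloc(c, 19) -> NULL (c unchanged); heap: [0-14 ALLOC][15-28 ALLOC][29-29 FREE][30-53 ALLOC][54-61 FREE]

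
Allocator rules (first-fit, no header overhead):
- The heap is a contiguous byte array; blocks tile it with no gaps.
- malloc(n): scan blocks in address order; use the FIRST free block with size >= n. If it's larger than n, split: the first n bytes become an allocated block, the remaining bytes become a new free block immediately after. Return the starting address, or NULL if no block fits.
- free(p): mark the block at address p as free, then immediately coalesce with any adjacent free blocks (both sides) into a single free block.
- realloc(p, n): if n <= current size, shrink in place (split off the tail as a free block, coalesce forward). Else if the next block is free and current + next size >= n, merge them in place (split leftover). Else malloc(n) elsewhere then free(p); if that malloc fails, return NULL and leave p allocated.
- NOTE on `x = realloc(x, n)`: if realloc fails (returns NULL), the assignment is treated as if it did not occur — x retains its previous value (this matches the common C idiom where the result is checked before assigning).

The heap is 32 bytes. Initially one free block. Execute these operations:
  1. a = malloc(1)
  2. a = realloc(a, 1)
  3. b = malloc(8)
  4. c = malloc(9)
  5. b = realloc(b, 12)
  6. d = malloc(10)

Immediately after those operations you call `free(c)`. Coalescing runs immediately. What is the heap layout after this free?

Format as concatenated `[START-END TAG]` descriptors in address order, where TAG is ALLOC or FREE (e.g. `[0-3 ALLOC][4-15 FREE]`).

Answer: [0-0 ALLOC][1-17 FREE][18-29 ALLOC][30-31 FREE]

Derivation:
Op 1: a = malloc(1) -> a = 0; heap: [0-0 ALLOC][1-31 FREE]
Op 2: a = realloc(a, 1) -> a = 0; heap: [0-0 ALLOC][1-31 FREE]
Op 3: b = malloc(8) -> b = 1; heap: [0-0 ALLOC][1-8 ALLOC][9-31 FREE]
Op 4: c = malloc(9) -> c = 9; heap: [0-0 ALLOC][1-8 ALLOC][9-17 ALLOC][18-31 FREE]
Op 5: b = realloc(b, 12) -> b = 18; heap: [0-0 ALLOC][1-8 FREE][9-17 ALLOC][18-29 ALLOC][30-31 FREE]
Op 6: d = malloc(10) -> d = NULL; heap: [0-0 ALLOC][1-8 FREE][9-17 ALLOC][18-29 ALLOC][30-31 FREE]
free(c): c = 9 -> block [9-17 ALLOC]; mark free, coalesce with adjacent free neighbors -> [0-0 ALLOC][1-17 FREE][18-29 ALLOC][30-31 FREE]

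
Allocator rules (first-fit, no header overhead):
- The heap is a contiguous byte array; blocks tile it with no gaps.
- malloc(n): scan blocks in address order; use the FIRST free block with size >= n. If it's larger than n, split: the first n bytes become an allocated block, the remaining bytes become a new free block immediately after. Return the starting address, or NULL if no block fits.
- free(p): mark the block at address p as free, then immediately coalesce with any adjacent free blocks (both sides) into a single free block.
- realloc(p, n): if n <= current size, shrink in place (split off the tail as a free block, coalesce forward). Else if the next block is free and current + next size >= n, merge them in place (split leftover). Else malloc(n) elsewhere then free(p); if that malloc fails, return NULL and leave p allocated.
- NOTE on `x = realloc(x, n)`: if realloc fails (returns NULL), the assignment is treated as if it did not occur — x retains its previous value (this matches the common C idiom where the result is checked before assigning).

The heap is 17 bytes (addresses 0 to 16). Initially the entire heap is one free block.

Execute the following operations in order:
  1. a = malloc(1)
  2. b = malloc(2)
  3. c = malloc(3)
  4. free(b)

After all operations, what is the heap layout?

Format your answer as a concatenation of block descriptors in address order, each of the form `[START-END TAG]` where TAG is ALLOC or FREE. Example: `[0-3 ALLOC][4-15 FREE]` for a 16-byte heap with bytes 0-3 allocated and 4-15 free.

Op 1: a = malloc(1) -> a = 0; heap: [0-0 ALLOC][1-16 FREE]
Op 2: b = malloc(2) -> b = 1; heap: [0-0 ALLOC][1-2 ALLOC][3-16 FREE]
Op 3: c = malloc(3) -> c = 3; heap: [0-0 ALLOC][1-2 ALLOC][3-5 ALLOC][6-16 FREE]
Op 4: free(b) -> (freed b); heap: [0-0 ALLOC][1-2 FREE][3-5 ALLOC][6-16 FREE]

Answer: [0-0 ALLOC][1-2 FREE][3-5 ALLOC][6-16 FREE]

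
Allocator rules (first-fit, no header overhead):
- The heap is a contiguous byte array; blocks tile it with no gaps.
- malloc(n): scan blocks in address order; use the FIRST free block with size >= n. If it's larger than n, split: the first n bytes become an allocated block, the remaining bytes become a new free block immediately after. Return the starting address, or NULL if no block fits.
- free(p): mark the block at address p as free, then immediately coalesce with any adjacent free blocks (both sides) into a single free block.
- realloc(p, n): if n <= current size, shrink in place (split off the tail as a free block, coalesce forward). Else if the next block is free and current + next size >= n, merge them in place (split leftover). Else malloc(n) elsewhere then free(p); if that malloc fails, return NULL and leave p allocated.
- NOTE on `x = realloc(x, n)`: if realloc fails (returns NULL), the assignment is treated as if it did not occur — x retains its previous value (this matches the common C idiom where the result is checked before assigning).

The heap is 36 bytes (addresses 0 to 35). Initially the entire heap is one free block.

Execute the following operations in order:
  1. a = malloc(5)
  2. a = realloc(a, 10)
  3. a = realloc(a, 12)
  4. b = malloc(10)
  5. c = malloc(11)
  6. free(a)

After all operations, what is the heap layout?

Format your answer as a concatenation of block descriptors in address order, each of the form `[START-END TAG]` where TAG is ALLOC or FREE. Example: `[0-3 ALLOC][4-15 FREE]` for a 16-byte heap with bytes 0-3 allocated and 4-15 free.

Answer: [0-11 FREE][12-21 ALLOC][22-32 ALLOC][33-35 FREE]

Derivation:
Op 1: a = malloc(5) -> a = 0; heap: [0-4 ALLOC][5-35 FREE]
Op 2: a = realloc(a, 10) -> a = 0; heap: [0-9 ALLOC][10-35 FREE]
Op 3: a = realloc(a, 12) -> a = 0; heap: [0-11 ALLOC][12-35 FREE]
Op 4: b = malloc(10) -> b = 12; heap: [0-11 ALLOC][12-21 ALLOC][22-35 FREE]
Op 5: c = malloc(11) -> c = 22; heap: [0-11 ALLOC][12-21 ALLOC][22-32 ALLOC][33-35 FREE]
Op 6: free(a) -> (freed a); heap: [0-11 FREE][12-21 ALLOC][22-32 ALLOC][33-35 FREE]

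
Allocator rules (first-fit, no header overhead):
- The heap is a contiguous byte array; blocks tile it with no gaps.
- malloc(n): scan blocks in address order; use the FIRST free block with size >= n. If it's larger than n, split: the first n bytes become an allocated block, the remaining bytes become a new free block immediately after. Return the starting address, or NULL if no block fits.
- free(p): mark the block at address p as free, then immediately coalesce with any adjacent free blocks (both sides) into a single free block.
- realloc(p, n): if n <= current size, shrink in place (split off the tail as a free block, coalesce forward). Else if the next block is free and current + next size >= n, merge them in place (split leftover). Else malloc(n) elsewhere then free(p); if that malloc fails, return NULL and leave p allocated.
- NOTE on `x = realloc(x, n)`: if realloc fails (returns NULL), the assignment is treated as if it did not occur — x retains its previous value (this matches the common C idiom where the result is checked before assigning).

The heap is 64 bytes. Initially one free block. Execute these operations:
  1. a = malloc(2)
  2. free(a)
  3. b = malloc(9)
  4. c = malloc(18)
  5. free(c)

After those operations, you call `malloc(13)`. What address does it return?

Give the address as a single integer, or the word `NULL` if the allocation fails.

Answer: 9

Derivation:
Op 1: a = malloc(2) -> a = 0; heap: [0-1 ALLOC][2-63 FREE]
Op 2: free(a) -> (freed a); heap: [0-63 FREE]
Op 3: b = malloc(9) -> b = 0; heap: [0-8 ALLOC][9-63 FREE]
Op 4: c = malloc(18) -> c = 9; heap: [0-8 ALLOC][9-26 ALLOC][27-63 FREE]
Op 5: free(c) -> (freed c); heap: [0-8 ALLOC][9-63 FREE]
malloc(13): first-fit scan over [0-8 ALLOC][9-63 FREE] -> 9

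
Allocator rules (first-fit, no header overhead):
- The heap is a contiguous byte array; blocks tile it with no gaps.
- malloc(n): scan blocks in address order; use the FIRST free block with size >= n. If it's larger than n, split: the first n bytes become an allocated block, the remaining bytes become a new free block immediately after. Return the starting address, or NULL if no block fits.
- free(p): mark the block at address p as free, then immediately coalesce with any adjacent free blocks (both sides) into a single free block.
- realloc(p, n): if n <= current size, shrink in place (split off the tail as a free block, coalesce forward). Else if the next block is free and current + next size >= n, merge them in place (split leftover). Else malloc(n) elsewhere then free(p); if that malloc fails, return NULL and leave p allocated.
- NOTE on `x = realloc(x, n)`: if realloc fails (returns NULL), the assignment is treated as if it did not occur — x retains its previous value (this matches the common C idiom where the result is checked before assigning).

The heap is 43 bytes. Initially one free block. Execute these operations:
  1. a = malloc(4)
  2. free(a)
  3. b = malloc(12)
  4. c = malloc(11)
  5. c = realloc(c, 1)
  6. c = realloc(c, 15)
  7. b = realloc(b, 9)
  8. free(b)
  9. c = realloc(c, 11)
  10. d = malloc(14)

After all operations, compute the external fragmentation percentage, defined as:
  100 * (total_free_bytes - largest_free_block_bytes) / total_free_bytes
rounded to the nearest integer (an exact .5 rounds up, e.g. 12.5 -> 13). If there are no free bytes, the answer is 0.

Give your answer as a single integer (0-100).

Answer: 33

Derivation:
Op 1: a = malloc(4) -> a = 0; heap: [0-3 ALLOC][4-42 FREE]
Op 2: free(a) -> (freed a); heap: [0-42 FREE]
Op 3: b = malloc(12) -> b = 0; heap: [0-11 ALLOC][12-42 FREE]
Op 4: c = malloc(11) -> c = 12; heap: [0-11 ALLOC][12-22 ALLOC][23-42 FREE]
Op 5: c = realloc(c, 1) -> c = 12; heap: [0-11 ALLOC][12-12 ALLOC][13-42 FREE]
Op 6: c = realloc(c, 15) -> c = 12; heap: [0-11 ALLOC][12-26 ALLOC][27-42 FREE]
Op 7: b = realloc(b, 9) -> b = 0; heap: [0-8 ALLOC][9-11 FREE][12-26 ALLOC][27-42 FREE]
Op 8: free(b) -> (freed b); heap: [0-11 FREE][12-26 ALLOC][27-42 FREE]
Op 9: c = realloc(c, 11) -> c = 12; heap: [0-11 FREE][12-22 ALLOC][23-42 FREE]
Op 10: d = malloc(14) -> d = 23; heap: [0-11 FREE][12-22 ALLOC][23-36 ALLOC][37-42 FREE]
Free blocks: [12 6] total_free=18 largest=12 -> 100*(18-12)/18 = 600/18 ≈ 33.333 -> rounds to 33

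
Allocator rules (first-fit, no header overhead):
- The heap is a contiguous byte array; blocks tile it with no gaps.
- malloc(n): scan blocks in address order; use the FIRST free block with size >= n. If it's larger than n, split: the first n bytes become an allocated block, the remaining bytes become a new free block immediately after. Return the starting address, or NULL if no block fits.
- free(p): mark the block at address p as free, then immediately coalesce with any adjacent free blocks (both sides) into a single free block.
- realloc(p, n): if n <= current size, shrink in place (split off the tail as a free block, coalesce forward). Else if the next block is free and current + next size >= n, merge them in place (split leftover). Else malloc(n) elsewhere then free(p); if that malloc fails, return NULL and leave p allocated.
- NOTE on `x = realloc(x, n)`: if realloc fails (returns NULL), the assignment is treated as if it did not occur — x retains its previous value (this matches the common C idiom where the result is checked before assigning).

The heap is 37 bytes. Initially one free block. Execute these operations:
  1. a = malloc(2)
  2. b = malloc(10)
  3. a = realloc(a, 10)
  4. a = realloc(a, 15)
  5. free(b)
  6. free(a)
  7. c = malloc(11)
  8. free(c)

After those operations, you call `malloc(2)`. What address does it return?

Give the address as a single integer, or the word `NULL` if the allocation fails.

Op 1: a = malloc(2) -> a = 0; heap: [0-1 ALLOC][2-36 FREE]
Op 2: b = malloc(10) -> b = 2; heap: [0-1 ALLOC][2-11 ALLOC][12-36 FREE]
Op 3: a = realloc(a, 10) -> a = 12; heap: [0-1 FREE][2-11 ALLOC][12-21 ALLOC][22-36 FREE]
Op 4: a = realloc(a, 15) -> a = 12; heap: [0-1 FREE][2-11 ALLOC][12-26 ALLOC][27-36 FREE]
Op 5: free(b) -> (freed b); heap: [0-11 FREE][12-26 ALLOC][27-36 FREE]
Op 6: free(a) -> (freed a); heap: [0-36 FREE]
Op 7: c = malloc(11) -> c = 0; heap: [0-10 ALLOC][11-36 FREE]
Op 8: free(c) -> (freed c); heap: [0-36 FREE]
malloc(2): first-fit scan over [0-36 FREE] -> 0

Answer: 0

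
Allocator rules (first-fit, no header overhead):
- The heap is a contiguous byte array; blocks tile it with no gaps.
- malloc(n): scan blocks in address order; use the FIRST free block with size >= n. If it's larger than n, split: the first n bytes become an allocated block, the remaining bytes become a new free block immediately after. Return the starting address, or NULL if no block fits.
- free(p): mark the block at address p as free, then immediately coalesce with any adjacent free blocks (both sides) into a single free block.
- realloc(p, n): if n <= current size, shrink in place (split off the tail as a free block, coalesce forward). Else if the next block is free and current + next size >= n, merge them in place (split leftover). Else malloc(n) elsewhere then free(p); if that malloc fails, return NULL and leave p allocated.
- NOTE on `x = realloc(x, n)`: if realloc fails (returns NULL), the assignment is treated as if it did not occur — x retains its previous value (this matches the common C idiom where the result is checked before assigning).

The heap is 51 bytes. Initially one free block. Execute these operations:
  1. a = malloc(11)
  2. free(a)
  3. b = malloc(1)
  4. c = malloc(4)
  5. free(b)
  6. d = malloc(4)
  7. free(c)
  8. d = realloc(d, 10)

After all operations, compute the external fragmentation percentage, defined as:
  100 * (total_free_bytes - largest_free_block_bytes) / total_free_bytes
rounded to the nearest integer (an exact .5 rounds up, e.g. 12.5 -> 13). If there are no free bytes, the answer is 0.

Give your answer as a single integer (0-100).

Op 1: a = malloc(11) -> a = 0; heap: [0-10 ALLOC][11-50 FREE]
Op 2: free(a) -> (freed a); heap: [0-50 FREE]
Op 3: b = malloc(1) -> b = 0; heap: [0-0 ALLOC][1-50 FREE]
Op 4: c = malloc(4) -> c = 1; heap: [0-0 ALLOC][1-4 ALLOC][5-50 FREE]
Op 5: free(b) -> (freed b); heap: [0-0 FREE][1-4 ALLOC][5-50 FREE]
Op 6: d = malloc(4) -> d = 5; heap: [0-0 FREE][1-4 ALLOC][5-8 ALLOC][9-50 FREE]
Op 7: free(c) -> (freed c); heap: [0-4 FREE][5-8 ALLOC][9-50 FREE]
Op 8: d = realloc(d, 10) -> d = 5; heap: [0-4 FREE][5-14 ALLOC][15-50 FREE]
Free blocks: [5 36] total_free=41 largest=36 -> 100*(41-36)/41 = 500/41 ≈ 12.195 -> rounds to 12

Answer: 12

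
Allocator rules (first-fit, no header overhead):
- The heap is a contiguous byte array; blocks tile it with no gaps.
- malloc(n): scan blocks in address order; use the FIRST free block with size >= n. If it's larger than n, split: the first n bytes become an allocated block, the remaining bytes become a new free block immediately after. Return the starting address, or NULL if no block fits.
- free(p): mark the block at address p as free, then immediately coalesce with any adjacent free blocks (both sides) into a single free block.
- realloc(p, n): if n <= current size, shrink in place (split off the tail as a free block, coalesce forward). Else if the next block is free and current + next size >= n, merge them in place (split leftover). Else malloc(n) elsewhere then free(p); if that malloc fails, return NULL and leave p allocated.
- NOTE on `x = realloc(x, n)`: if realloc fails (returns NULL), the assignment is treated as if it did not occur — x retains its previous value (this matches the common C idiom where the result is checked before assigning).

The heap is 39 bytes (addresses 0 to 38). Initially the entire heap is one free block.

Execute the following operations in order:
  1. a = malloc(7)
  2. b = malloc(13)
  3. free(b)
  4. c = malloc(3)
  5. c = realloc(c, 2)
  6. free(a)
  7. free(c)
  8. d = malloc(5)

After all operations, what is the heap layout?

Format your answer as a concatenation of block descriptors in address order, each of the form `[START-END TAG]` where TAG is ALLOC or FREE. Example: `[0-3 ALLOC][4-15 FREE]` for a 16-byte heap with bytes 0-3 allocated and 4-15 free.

Op 1: a = malloc(7) -> a = 0; heap: [0-6 ALLOC][7-38 FREE]
Op 2: b = malloc(13) -> b = 7; heap: [0-6 ALLOC][7-19 ALLOC][20-38 FREE]
Op 3: free(b) -> (freed b); heap: [0-6 ALLOC][7-38 FREE]
Op 4: c = malloc(3) -> c = 7; heap: [0-6 ALLOC][7-9 ALLOC][10-38 FREE]
Op 5: c = realloc(c, 2) -> c = 7; heap: [0-6 ALLOC][7-8 ALLOC][9-38 FREE]
Op 6: free(a) -> (freed a); heap: [0-6 FREE][7-8 ALLOC][9-38 FREE]
Op 7: free(c) -> (freed c); heap: [0-38 FREE]
Op 8: d = malloc(5) -> d = 0; heap: [0-4 ALLOC][5-38 FREE]

Answer: [0-4 ALLOC][5-38 FREE]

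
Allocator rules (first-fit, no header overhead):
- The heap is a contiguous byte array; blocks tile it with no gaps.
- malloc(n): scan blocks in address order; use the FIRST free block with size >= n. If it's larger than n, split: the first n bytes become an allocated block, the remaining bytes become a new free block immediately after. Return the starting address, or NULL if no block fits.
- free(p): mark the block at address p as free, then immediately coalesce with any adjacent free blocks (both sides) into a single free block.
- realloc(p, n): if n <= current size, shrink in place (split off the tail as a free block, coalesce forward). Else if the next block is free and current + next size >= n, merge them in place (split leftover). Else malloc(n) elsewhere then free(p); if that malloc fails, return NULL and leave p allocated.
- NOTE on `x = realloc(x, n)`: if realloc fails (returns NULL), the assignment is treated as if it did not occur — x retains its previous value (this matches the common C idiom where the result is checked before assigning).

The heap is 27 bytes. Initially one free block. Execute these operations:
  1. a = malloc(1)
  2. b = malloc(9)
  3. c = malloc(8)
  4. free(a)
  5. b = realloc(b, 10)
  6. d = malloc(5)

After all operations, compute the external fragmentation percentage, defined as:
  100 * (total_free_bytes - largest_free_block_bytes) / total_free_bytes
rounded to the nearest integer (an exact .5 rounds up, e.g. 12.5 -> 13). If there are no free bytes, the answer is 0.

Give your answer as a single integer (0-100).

Op 1: a = malloc(1) -> a = 0; heap: [0-0 ALLOC][1-26 FREE]
Op 2: b = malloc(9) -> b = 1; heap: [0-0 ALLOC][1-9 ALLOC][10-26 FREE]
Op 3: c = malloc(8) -> c = 10; heap: [0-0 ALLOC][1-9 ALLOC][10-17 ALLOC][18-26 FREE]
Op 4: free(a) -> (freed a); heap: [0-0 FREE][1-9 ALLOC][10-17 ALLOC][18-26 FREE]
Op 5: b = realloc(b, 10) -> NULL (b unchanged); heap: [0-0 FREE][1-9 ALLOC][10-17 ALLOC][18-26 FREE]
Op 6: d = malloc(5) -> d = 18; heap: [0-0 FREE][1-9 ALLOC][10-17 ALLOC][18-22 ALLOC][23-26 FREE]
Free blocks: [1 4] total_free=5 largest=4 -> 100*(5-4)/5 = 100/5 = 20

Answer: 20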